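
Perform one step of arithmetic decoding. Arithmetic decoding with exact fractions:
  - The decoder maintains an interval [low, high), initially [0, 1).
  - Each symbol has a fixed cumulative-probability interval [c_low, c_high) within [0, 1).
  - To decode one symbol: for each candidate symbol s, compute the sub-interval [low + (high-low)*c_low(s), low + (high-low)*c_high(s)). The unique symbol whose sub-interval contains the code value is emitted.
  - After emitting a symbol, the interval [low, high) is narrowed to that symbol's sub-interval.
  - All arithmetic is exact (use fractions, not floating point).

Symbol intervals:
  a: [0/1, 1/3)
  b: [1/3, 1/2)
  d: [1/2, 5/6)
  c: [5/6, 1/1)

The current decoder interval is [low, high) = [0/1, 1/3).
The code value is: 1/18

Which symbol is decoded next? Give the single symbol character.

Answer: a

Derivation:
Interval width = high − low = 1/3 − 0/1 = 1/3
Scaled code = (code − low) / width = (1/18 − 0/1) / 1/3 = 1/6
  a: [0/1, 1/3) ← scaled code falls here ✓
  b: [1/3, 1/2) 
  d: [1/2, 5/6) 
  c: [5/6, 1/1) 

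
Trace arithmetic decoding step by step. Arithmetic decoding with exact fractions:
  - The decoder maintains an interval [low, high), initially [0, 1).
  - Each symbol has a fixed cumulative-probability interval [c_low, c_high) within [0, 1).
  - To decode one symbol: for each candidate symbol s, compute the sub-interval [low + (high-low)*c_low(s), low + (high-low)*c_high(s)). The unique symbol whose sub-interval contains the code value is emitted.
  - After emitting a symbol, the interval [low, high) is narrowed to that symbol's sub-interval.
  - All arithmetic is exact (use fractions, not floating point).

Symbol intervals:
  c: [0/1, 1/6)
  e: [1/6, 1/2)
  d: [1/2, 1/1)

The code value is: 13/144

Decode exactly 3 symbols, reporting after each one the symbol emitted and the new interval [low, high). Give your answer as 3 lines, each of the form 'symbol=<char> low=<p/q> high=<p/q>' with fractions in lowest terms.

Step 1: interval [0/1, 1/1), width = 1/1 - 0/1 = 1/1
  'c': [0/1 + 1/1*0/1, 0/1 + 1/1*1/6) = [0/1, 1/6) <- contains code 13/144
  'e': [0/1 + 1/1*1/6, 0/1 + 1/1*1/2) = [1/6, 1/2)
  'd': [0/1 + 1/1*1/2, 0/1 + 1/1*1/1) = [1/2, 1/1)
  emit 'c', narrow to [0/1, 1/6)
Step 2: interval [0/1, 1/6), width = 1/6 - 0/1 = 1/6
  'c': [0/1 + 1/6*0/1, 0/1 + 1/6*1/6) = [0/1, 1/36)
  'e': [0/1 + 1/6*1/6, 0/1 + 1/6*1/2) = [1/36, 1/12)
  'd': [0/1 + 1/6*1/2, 0/1 + 1/6*1/1) = [1/12, 1/6) <- contains code 13/144
  emit 'd', narrow to [1/12, 1/6)
Step 3: interval [1/12, 1/6), width = 1/6 - 1/12 = 1/12
  'c': [1/12 + 1/12*0/1, 1/12 + 1/12*1/6) = [1/12, 7/72) <- contains code 13/144
  'e': [1/12 + 1/12*1/6, 1/12 + 1/12*1/2) = [7/72, 1/8)
  'd': [1/12 + 1/12*1/2, 1/12 + 1/12*1/1) = [1/8, 1/6)
  emit 'c', narrow to [1/12, 7/72)

Answer: symbol=c low=0/1 high=1/6
symbol=d low=1/12 high=1/6
symbol=c low=1/12 high=7/72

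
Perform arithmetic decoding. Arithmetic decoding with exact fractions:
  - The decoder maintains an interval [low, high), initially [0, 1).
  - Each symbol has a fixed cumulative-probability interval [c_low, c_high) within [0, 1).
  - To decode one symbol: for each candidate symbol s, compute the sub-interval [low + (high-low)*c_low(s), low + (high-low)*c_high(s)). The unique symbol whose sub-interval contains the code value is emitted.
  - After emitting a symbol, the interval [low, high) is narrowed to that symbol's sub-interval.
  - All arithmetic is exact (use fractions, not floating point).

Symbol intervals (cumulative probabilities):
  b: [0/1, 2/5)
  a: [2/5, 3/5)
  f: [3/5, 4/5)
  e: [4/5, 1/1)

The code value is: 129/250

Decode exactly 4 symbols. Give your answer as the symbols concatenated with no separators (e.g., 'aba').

Step 1: interval [0/1, 1/1), width = 1/1 - 0/1 = 1/1
  'b': [0/1 + 1/1*0/1, 0/1 + 1/1*2/5) = [0/1, 2/5)
  'a': [0/1 + 1/1*2/5, 0/1 + 1/1*3/5) = [2/5, 3/5) <- contains code 129/250
  'f': [0/1 + 1/1*3/5, 0/1 + 1/1*4/5) = [3/5, 4/5)
  'e': [0/1 + 1/1*4/5, 0/1 + 1/1*1/1) = [4/5, 1/1)
  emit 'a', narrow to [2/5, 3/5)
Step 2: interval [2/5, 3/5), width = 3/5 - 2/5 = 1/5
  'b': [2/5 + 1/5*0/1, 2/5 + 1/5*2/5) = [2/5, 12/25)
  'a': [2/5 + 1/5*2/5, 2/5 + 1/5*3/5) = [12/25, 13/25) <- contains code 129/250
  'f': [2/5 + 1/5*3/5, 2/5 + 1/5*4/5) = [13/25, 14/25)
  'e': [2/5 + 1/5*4/5, 2/5 + 1/5*1/1) = [14/25, 3/5)
  emit 'a', narrow to [12/25, 13/25)
Step 3: interval [12/25, 13/25), width = 13/25 - 12/25 = 1/25
  'b': [12/25 + 1/25*0/1, 12/25 + 1/25*2/5) = [12/25, 62/125)
  'a': [12/25 + 1/25*2/5, 12/25 + 1/25*3/5) = [62/125, 63/125)
  'f': [12/25 + 1/25*3/5, 12/25 + 1/25*4/5) = [63/125, 64/125)
  'e': [12/25 + 1/25*4/5, 12/25 + 1/25*1/1) = [64/125, 13/25) <- contains code 129/250
  emit 'e', narrow to [64/125, 13/25)
Step 4: interval [64/125, 13/25), width = 13/25 - 64/125 = 1/125
  'b': [64/125 + 1/125*0/1, 64/125 + 1/125*2/5) = [64/125, 322/625)
  'a': [64/125 + 1/125*2/5, 64/125 + 1/125*3/5) = [322/625, 323/625) <- contains code 129/250
  'f': [64/125 + 1/125*3/5, 64/125 + 1/125*4/5) = [323/625, 324/625)
  'e': [64/125 + 1/125*4/5, 64/125 + 1/125*1/1) = [324/625, 13/25)
  emit 'a', narrow to [322/625, 323/625)

Answer: aaea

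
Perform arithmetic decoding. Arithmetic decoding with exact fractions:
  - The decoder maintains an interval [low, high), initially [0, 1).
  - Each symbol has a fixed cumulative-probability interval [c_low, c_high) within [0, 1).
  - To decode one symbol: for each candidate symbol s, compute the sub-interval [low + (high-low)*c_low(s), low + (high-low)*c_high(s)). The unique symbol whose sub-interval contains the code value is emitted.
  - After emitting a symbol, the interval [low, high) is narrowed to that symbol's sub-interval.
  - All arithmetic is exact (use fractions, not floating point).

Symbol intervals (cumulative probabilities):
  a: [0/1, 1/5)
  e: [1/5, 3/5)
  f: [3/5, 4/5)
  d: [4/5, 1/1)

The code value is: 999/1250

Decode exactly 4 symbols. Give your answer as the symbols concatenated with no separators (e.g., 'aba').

Answer: fddd

Derivation:
Step 1: interval [0/1, 1/1), width = 1/1 - 0/1 = 1/1
  'a': [0/1 + 1/1*0/1, 0/1 + 1/1*1/5) = [0/1, 1/5)
  'e': [0/1 + 1/1*1/5, 0/1 + 1/1*3/5) = [1/5, 3/5)
  'f': [0/1 + 1/1*3/5, 0/1 + 1/1*4/5) = [3/5, 4/5) <- contains code 999/1250
  'd': [0/1 + 1/1*4/5, 0/1 + 1/1*1/1) = [4/5, 1/1)
  emit 'f', narrow to [3/5, 4/5)
Step 2: interval [3/5, 4/5), width = 4/5 - 3/5 = 1/5
  'a': [3/5 + 1/5*0/1, 3/5 + 1/5*1/5) = [3/5, 16/25)
  'e': [3/5 + 1/5*1/5, 3/5 + 1/5*3/5) = [16/25, 18/25)
  'f': [3/5 + 1/5*3/5, 3/5 + 1/5*4/5) = [18/25, 19/25)
  'd': [3/5 + 1/5*4/5, 3/5 + 1/5*1/1) = [19/25, 4/5) <- contains code 999/1250
  emit 'd', narrow to [19/25, 4/5)
Step 3: interval [19/25, 4/5), width = 4/5 - 19/25 = 1/25
  'a': [19/25 + 1/25*0/1, 19/25 + 1/25*1/5) = [19/25, 96/125)
  'e': [19/25 + 1/25*1/5, 19/25 + 1/25*3/5) = [96/125, 98/125)
  'f': [19/25 + 1/25*3/5, 19/25 + 1/25*4/5) = [98/125, 99/125)
  'd': [19/25 + 1/25*4/5, 19/25 + 1/25*1/1) = [99/125, 4/5) <- contains code 999/1250
  emit 'd', narrow to [99/125, 4/5)
Step 4: interval [99/125, 4/5), width = 4/5 - 99/125 = 1/125
  'a': [99/125 + 1/125*0/1, 99/125 + 1/125*1/5) = [99/125, 496/625)
  'e': [99/125 + 1/125*1/5, 99/125 + 1/125*3/5) = [496/625, 498/625)
  'f': [99/125 + 1/125*3/5, 99/125 + 1/125*4/5) = [498/625, 499/625)
  'd': [99/125 + 1/125*4/5, 99/125 + 1/125*1/1) = [499/625, 4/5) <- contains code 999/1250
  emit 'd', narrow to [499/625, 4/5)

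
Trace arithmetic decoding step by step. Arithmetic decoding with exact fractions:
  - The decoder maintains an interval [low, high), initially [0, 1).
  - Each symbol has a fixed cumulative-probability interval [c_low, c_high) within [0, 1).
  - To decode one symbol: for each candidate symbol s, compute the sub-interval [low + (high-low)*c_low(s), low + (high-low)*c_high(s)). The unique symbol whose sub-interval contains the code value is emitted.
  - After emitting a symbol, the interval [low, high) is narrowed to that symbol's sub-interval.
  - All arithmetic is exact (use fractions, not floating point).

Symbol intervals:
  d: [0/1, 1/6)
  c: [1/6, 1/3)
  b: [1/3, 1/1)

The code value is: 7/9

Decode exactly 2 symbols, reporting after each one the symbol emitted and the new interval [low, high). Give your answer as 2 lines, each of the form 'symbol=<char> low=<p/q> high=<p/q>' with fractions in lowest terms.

Answer: symbol=b low=1/3 high=1/1
symbol=b low=5/9 high=1/1

Derivation:
Step 1: interval [0/1, 1/1), width = 1/1 - 0/1 = 1/1
  'd': [0/1 + 1/1*0/1, 0/1 + 1/1*1/6) = [0/1, 1/6)
  'c': [0/1 + 1/1*1/6, 0/1 + 1/1*1/3) = [1/6, 1/3)
  'b': [0/1 + 1/1*1/3, 0/1 + 1/1*1/1) = [1/3, 1/1) <- contains code 7/9
  emit 'b', narrow to [1/3, 1/1)
Step 2: interval [1/3, 1/1), width = 1/1 - 1/3 = 2/3
  'd': [1/3 + 2/3*0/1, 1/3 + 2/3*1/6) = [1/3, 4/9)
  'c': [1/3 + 2/3*1/6, 1/3 + 2/3*1/3) = [4/9, 5/9)
  'b': [1/3 + 2/3*1/3, 1/3 + 2/3*1/1) = [5/9, 1/1) <- contains code 7/9
  emit 'b', narrow to [5/9, 1/1)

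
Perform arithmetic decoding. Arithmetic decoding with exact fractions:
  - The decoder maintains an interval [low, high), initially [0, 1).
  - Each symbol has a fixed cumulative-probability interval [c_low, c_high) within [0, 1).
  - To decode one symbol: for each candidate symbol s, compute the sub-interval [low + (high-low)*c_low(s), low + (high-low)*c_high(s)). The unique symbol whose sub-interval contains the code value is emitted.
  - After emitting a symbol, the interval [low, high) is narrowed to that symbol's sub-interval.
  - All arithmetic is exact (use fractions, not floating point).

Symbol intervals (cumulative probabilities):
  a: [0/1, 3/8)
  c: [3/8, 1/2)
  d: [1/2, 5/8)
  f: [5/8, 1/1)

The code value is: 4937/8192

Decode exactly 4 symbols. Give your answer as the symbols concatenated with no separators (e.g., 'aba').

Step 1: interval [0/1, 1/1), width = 1/1 - 0/1 = 1/1
  'a': [0/1 + 1/1*0/1, 0/1 + 1/1*3/8) = [0/1, 3/8)
  'c': [0/1 + 1/1*3/8, 0/1 + 1/1*1/2) = [3/8, 1/2)
  'd': [0/1 + 1/1*1/2, 0/1 + 1/1*5/8) = [1/2, 5/8) <- contains code 4937/8192
  'f': [0/1 + 1/1*5/8, 0/1 + 1/1*1/1) = [5/8, 1/1)
  emit 'd', narrow to [1/2, 5/8)
Step 2: interval [1/2, 5/8), width = 5/8 - 1/2 = 1/8
  'a': [1/2 + 1/8*0/1, 1/2 + 1/8*3/8) = [1/2, 35/64)
  'c': [1/2 + 1/8*3/8, 1/2 + 1/8*1/2) = [35/64, 9/16)
  'd': [1/2 + 1/8*1/2, 1/2 + 1/8*5/8) = [9/16, 37/64)
  'f': [1/2 + 1/8*5/8, 1/2 + 1/8*1/1) = [37/64, 5/8) <- contains code 4937/8192
  emit 'f', narrow to [37/64, 5/8)
Step 3: interval [37/64, 5/8), width = 5/8 - 37/64 = 3/64
  'a': [37/64 + 3/64*0/1, 37/64 + 3/64*3/8) = [37/64, 305/512)
  'c': [37/64 + 3/64*3/8, 37/64 + 3/64*1/2) = [305/512, 77/128)
  'd': [37/64 + 3/64*1/2, 37/64 + 3/64*5/8) = [77/128, 311/512) <- contains code 4937/8192
  'f': [37/64 + 3/64*5/8, 37/64 + 3/64*1/1) = [311/512, 5/8)
  emit 'd', narrow to [77/128, 311/512)
Step 4: interval [77/128, 311/512), width = 311/512 - 77/128 = 3/512
  'a': [77/128 + 3/512*0/1, 77/128 + 3/512*3/8) = [77/128, 2473/4096) <- contains code 4937/8192
  'c': [77/128 + 3/512*3/8, 77/128 + 3/512*1/2) = [2473/4096, 619/1024)
  'd': [77/128 + 3/512*1/2, 77/128 + 3/512*5/8) = [619/1024, 2479/4096)
  'f': [77/128 + 3/512*5/8, 77/128 + 3/512*1/1) = [2479/4096, 311/512)
  emit 'a', narrow to [77/128, 2473/4096)

Answer: dfda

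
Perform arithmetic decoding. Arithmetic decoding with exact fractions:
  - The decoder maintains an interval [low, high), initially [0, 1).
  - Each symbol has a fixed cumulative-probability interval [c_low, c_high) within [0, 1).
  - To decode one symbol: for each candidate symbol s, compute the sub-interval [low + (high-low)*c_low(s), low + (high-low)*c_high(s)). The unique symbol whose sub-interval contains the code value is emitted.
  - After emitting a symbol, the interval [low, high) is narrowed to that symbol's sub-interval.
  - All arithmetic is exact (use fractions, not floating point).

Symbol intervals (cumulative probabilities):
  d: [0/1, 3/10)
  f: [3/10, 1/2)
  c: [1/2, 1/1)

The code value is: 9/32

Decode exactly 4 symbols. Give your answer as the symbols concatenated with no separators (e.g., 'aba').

Step 1: interval [0/1, 1/1), width = 1/1 - 0/1 = 1/1
  'd': [0/1 + 1/1*0/1, 0/1 + 1/1*3/10) = [0/1, 3/10) <- contains code 9/32
  'f': [0/1 + 1/1*3/10, 0/1 + 1/1*1/2) = [3/10, 1/2)
  'c': [0/1 + 1/1*1/2, 0/1 + 1/1*1/1) = [1/2, 1/1)
  emit 'd', narrow to [0/1, 3/10)
Step 2: interval [0/1, 3/10), width = 3/10 - 0/1 = 3/10
  'd': [0/1 + 3/10*0/1, 0/1 + 3/10*3/10) = [0/1, 9/100)
  'f': [0/1 + 3/10*3/10, 0/1 + 3/10*1/2) = [9/100, 3/20)
  'c': [0/1 + 3/10*1/2, 0/1 + 3/10*1/1) = [3/20, 3/10) <- contains code 9/32
  emit 'c', narrow to [3/20, 3/10)
Step 3: interval [3/20, 3/10), width = 3/10 - 3/20 = 3/20
  'd': [3/20 + 3/20*0/1, 3/20 + 3/20*3/10) = [3/20, 39/200)
  'f': [3/20 + 3/20*3/10, 3/20 + 3/20*1/2) = [39/200, 9/40)
  'c': [3/20 + 3/20*1/2, 3/20 + 3/20*1/1) = [9/40, 3/10) <- contains code 9/32
  emit 'c', narrow to [9/40, 3/10)
Step 4: interval [9/40, 3/10), width = 3/10 - 9/40 = 3/40
  'd': [9/40 + 3/40*0/1, 9/40 + 3/40*3/10) = [9/40, 99/400)
  'f': [9/40 + 3/40*3/10, 9/40 + 3/40*1/2) = [99/400, 21/80)
  'c': [9/40 + 3/40*1/2, 9/40 + 3/40*1/1) = [21/80, 3/10) <- contains code 9/32
  emit 'c', narrow to [21/80, 3/10)

Answer: dccc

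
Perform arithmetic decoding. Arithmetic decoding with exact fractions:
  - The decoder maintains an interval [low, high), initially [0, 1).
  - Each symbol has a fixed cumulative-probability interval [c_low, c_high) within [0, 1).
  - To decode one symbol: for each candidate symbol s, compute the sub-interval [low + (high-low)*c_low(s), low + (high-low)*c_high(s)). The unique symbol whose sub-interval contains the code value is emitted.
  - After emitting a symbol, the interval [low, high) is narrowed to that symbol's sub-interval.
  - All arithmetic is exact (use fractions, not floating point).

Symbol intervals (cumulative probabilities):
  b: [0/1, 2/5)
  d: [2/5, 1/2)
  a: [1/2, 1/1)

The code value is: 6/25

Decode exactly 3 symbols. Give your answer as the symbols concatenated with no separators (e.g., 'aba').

Step 1: interval [0/1, 1/1), width = 1/1 - 0/1 = 1/1
  'b': [0/1 + 1/1*0/1, 0/1 + 1/1*2/5) = [0/1, 2/5) <- contains code 6/25
  'd': [0/1 + 1/1*2/5, 0/1 + 1/1*1/2) = [2/5, 1/2)
  'a': [0/1 + 1/1*1/2, 0/1 + 1/1*1/1) = [1/2, 1/1)
  emit 'b', narrow to [0/1, 2/5)
Step 2: interval [0/1, 2/5), width = 2/5 - 0/1 = 2/5
  'b': [0/1 + 2/5*0/1, 0/1 + 2/5*2/5) = [0/1, 4/25)
  'd': [0/1 + 2/5*2/5, 0/1 + 2/5*1/2) = [4/25, 1/5)
  'a': [0/1 + 2/5*1/2, 0/1 + 2/5*1/1) = [1/5, 2/5) <- contains code 6/25
  emit 'a', narrow to [1/5, 2/5)
Step 3: interval [1/5, 2/5), width = 2/5 - 1/5 = 1/5
  'b': [1/5 + 1/5*0/1, 1/5 + 1/5*2/5) = [1/5, 7/25) <- contains code 6/25
  'd': [1/5 + 1/5*2/5, 1/5 + 1/5*1/2) = [7/25, 3/10)
  'a': [1/5 + 1/5*1/2, 1/5 + 1/5*1/1) = [3/10, 2/5)
  emit 'b', narrow to [1/5, 7/25)

Answer: bab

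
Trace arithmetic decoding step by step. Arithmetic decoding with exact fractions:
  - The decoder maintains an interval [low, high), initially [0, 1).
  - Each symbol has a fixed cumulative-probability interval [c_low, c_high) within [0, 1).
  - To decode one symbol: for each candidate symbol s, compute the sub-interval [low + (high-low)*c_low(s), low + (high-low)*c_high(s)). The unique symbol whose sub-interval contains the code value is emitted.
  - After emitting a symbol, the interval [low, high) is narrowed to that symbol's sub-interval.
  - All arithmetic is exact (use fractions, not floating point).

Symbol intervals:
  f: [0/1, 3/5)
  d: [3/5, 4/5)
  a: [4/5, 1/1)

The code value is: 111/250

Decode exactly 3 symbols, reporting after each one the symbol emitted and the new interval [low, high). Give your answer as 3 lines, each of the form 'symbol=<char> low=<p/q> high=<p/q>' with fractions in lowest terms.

Step 1: interval [0/1, 1/1), width = 1/1 - 0/1 = 1/1
  'f': [0/1 + 1/1*0/1, 0/1 + 1/1*3/5) = [0/1, 3/5) <- contains code 111/250
  'd': [0/1 + 1/1*3/5, 0/1 + 1/1*4/5) = [3/5, 4/5)
  'a': [0/1 + 1/1*4/5, 0/1 + 1/1*1/1) = [4/5, 1/1)
  emit 'f', narrow to [0/1, 3/5)
Step 2: interval [0/1, 3/5), width = 3/5 - 0/1 = 3/5
  'f': [0/1 + 3/5*0/1, 0/1 + 3/5*3/5) = [0/1, 9/25)
  'd': [0/1 + 3/5*3/5, 0/1 + 3/5*4/5) = [9/25, 12/25) <- contains code 111/250
  'a': [0/1 + 3/5*4/5, 0/1 + 3/5*1/1) = [12/25, 3/5)
  emit 'd', narrow to [9/25, 12/25)
Step 3: interval [9/25, 12/25), width = 12/25 - 9/25 = 3/25
  'f': [9/25 + 3/25*0/1, 9/25 + 3/25*3/5) = [9/25, 54/125)
  'd': [9/25 + 3/25*3/5, 9/25 + 3/25*4/5) = [54/125, 57/125) <- contains code 111/250
  'a': [9/25 + 3/25*4/5, 9/25 + 3/25*1/1) = [57/125, 12/25)
  emit 'd', narrow to [54/125, 57/125)

Answer: symbol=f low=0/1 high=3/5
symbol=d low=9/25 high=12/25
symbol=d low=54/125 high=57/125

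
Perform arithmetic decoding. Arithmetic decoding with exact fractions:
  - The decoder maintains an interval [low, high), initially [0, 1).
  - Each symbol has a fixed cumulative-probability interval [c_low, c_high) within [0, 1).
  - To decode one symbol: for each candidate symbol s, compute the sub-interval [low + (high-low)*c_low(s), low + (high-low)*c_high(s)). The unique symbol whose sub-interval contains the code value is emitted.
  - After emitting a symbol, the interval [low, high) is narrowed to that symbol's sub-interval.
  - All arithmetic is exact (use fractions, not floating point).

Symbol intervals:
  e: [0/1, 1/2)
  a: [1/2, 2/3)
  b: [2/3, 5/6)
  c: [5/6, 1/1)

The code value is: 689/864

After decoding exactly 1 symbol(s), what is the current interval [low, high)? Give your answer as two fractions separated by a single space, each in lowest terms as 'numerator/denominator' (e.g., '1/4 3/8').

Answer: 2/3 5/6

Derivation:
Step 1: interval [0/1, 1/1), width = 1/1 - 0/1 = 1/1
  'e': [0/1 + 1/1*0/1, 0/1 + 1/1*1/2) = [0/1, 1/2)
  'a': [0/1 + 1/1*1/2, 0/1 + 1/1*2/3) = [1/2, 2/3)
  'b': [0/1 + 1/1*2/3, 0/1 + 1/1*5/6) = [2/3, 5/6) <- contains code 689/864
  'c': [0/1 + 1/1*5/6, 0/1 + 1/1*1/1) = [5/6, 1/1)
  emit 'b', narrow to [2/3, 5/6)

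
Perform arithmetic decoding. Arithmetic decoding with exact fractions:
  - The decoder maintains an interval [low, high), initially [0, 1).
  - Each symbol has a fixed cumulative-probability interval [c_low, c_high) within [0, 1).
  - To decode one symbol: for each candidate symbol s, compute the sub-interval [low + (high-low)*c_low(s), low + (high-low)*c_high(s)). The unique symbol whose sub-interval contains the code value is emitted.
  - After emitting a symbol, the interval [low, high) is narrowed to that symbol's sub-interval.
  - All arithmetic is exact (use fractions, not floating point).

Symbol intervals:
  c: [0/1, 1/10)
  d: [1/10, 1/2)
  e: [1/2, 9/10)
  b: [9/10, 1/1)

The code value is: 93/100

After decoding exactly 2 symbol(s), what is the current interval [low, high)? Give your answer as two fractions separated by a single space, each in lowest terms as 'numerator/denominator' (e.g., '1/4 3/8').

Answer: 91/100 19/20

Derivation:
Step 1: interval [0/1, 1/1), width = 1/1 - 0/1 = 1/1
  'c': [0/1 + 1/1*0/1, 0/1 + 1/1*1/10) = [0/1, 1/10)
  'd': [0/1 + 1/1*1/10, 0/1 + 1/1*1/2) = [1/10, 1/2)
  'e': [0/1 + 1/1*1/2, 0/1 + 1/1*9/10) = [1/2, 9/10)
  'b': [0/1 + 1/1*9/10, 0/1 + 1/1*1/1) = [9/10, 1/1) <- contains code 93/100
  emit 'b', narrow to [9/10, 1/1)
Step 2: interval [9/10, 1/1), width = 1/1 - 9/10 = 1/10
  'c': [9/10 + 1/10*0/1, 9/10 + 1/10*1/10) = [9/10, 91/100)
  'd': [9/10 + 1/10*1/10, 9/10 + 1/10*1/2) = [91/100, 19/20) <- contains code 93/100
  'e': [9/10 + 1/10*1/2, 9/10 + 1/10*9/10) = [19/20, 99/100)
  'b': [9/10 + 1/10*9/10, 9/10 + 1/10*1/1) = [99/100, 1/1)
  emit 'd', narrow to [91/100, 19/20)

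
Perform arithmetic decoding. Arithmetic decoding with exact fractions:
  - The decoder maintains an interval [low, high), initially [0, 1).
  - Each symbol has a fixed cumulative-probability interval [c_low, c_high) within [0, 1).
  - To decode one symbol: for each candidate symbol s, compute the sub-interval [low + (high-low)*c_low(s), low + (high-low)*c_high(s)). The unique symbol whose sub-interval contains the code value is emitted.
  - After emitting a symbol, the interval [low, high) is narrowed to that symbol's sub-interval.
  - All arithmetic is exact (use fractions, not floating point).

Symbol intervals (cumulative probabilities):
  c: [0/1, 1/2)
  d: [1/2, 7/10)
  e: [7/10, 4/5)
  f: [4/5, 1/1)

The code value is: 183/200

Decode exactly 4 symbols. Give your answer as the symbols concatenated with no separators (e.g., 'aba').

Step 1: interval [0/1, 1/1), width = 1/1 - 0/1 = 1/1
  'c': [0/1 + 1/1*0/1, 0/1 + 1/1*1/2) = [0/1, 1/2)
  'd': [0/1 + 1/1*1/2, 0/1 + 1/1*7/10) = [1/2, 7/10)
  'e': [0/1 + 1/1*7/10, 0/1 + 1/1*4/5) = [7/10, 4/5)
  'f': [0/1 + 1/1*4/5, 0/1 + 1/1*1/1) = [4/5, 1/1) <- contains code 183/200
  emit 'f', narrow to [4/5, 1/1)
Step 2: interval [4/5, 1/1), width = 1/1 - 4/5 = 1/5
  'c': [4/5 + 1/5*0/1, 4/5 + 1/5*1/2) = [4/5, 9/10)
  'd': [4/5 + 1/5*1/2, 4/5 + 1/5*7/10) = [9/10, 47/50) <- contains code 183/200
  'e': [4/5 + 1/5*7/10, 4/5 + 1/5*4/5) = [47/50, 24/25)
  'f': [4/5 + 1/5*4/5, 4/5 + 1/5*1/1) = [24/25, 1/1)
  emit 'd', narrow to [9/10, 47/50)
Step 3: interval [9/10, 47/50), width = 47/50 - 9/10 = 1/25
  'c': [9/10 + 1/25*0/1, 9/10 + 1/25*1/2) = [9/10, 23/25) <- contains code 183/200
  'd': [9/10 + 1/25*1/2, 9/10 + 1/25*7/10) = [23/25, 116/125)
  'e': [9/10 + 1/25*7/10, 9/10 + 1/25*4/5) = [116/125, 233/250)
  'f': [9/10 + 1/25*4/5, 9/10 + 1/25*1/1) = [233/250, 47/50)
  emit 'c', narrow to [9/10, 23/25)
Step 4: interval [9/10, 23/25), width = 23/25 - 9/10 = 1/50
  'c': [9/10 + 1/50*0/1, 9/10 + 1/50*1/2) = [9/10, 91/100)
  'd': [9/10 + 1/50*1/2, 9/10 + 1/50*7/10) = [91/100, 457/500)
  'e': [9/10 + 1/50*7/10, 9/10 + 1/50*4/5) = [457/500, 229/250) <- contains code 183/200
  'f': [9/10 + 1/50*4/5, 9/10 + 1/50*1/1) = [229/250, 23/25)
  emit 'e', narrow to [457/500, 229/250)

Answer: fdce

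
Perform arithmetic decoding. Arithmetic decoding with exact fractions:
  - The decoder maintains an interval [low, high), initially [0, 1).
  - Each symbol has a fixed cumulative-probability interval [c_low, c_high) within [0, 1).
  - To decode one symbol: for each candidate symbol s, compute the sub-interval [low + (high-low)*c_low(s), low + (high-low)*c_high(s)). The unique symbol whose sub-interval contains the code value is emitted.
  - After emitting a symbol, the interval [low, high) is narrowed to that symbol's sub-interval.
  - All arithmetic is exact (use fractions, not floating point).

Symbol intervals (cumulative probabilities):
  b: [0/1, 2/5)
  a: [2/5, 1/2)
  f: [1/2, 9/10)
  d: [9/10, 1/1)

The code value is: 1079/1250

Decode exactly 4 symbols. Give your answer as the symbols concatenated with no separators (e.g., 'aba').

Step 1: interval [0/1, 1/1), width = 1/1 - 0/1 = 1/1
  'b': [0/1 + 1/1*0/1, 0/1 + 1/1*2/5) = [0/1, 2/5)
  'a': [0/1 + 1/1*2/5, 0/1 + 1/1*1/2) = [2/5, 1/2)
  'f': [0/1 + 1/1*1/2, 0/1 + 1/1*9/10) = [1/2, 9/10) <- contains code 1079/1250
  'd': [0/1 + 1/1*9/10, 0/1 + 1/1*1/1) = [9/10, 1/1)
  emit 'f', narrow to [1/2, 9/10)
Step 2: interval [1/2, 9/10), width = 9/10 - 1/2 = 2/5
  'b': [1/2 + 2/5*0/1, 1/2 + 2/5*2/5) = [1/2, 33/50)
  'a': [1/2 + 2/5*2/5, 1/2 + 2/5*1/2) = [33/50, 7/10)
  'f': [1/2 + 2/5*1/2, 1/2 + 2/5*9/10) = [7/10, 43/50)
  'd': [1/2 + 2/5*9/10, 1/2 + 2/5*1/1) = [43/50, 9/10) <- contains code 1079/1250
  emit 'd', narrow to [43/50, 9/10)
Step 3: interval [43/50, 9/10), width = 9/10 - 43/50 = 1/25
  'b': [43/50 + 1/25*0/1, 43/50 + 1/25*2/5) = [43/50, 219/250) <- contains code 1079/1250
  'a': [43/50 + 1/25*2/5, 43/50 + 1/25*1/2) = [219/250, 22/25)
  'f': [43/50 + 1/25*1/2, 43/50 + 1/25*9/10) = [22/25, 112/125)
  'd': [43/50 + 1/25*9/10, 43/50 + 1/25*1/1) = [112/125, 9/10)
  emit 'b', narrow to [43/50, 219/250)
Step 4: interval [43/50, 219/250), width = 219/250 - 43/50 = 2/125
  'b': [43/50 + 2/125*0/1, 43/50 + 2/125*2/5) = [43/50, 1083/1250) <- contains code 1079/1250
  'a': [43/50 + 2/125*2/5, 43/50 + 2/125*1/2) = [1083/1250, 217/250)
  'f': [43/50 + 2/125*1/2, 43/50 + 2/125*9/10) = [217/250, 1093/1250)
  'd': [43/50 + 2/125*9/10, 43/50 + 2/125*1/1) = [1093/1250, 219/250)
  emit 'b', narrow to [43/50, 1083/1250)

Answer: fdbb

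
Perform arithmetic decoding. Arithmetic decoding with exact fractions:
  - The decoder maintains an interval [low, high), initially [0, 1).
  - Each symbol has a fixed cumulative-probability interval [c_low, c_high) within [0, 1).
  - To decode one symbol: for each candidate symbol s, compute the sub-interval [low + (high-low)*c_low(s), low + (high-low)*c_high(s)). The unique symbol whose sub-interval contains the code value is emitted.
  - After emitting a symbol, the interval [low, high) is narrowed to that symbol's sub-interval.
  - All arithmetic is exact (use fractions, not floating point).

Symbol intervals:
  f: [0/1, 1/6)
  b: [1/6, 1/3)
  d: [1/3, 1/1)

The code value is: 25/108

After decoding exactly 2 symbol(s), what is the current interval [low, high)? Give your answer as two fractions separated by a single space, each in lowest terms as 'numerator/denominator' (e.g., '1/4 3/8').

Step 1: interval [0/1, 1/1), width = 1/1 - 0/1 = 1/1
  'f': [0/1 + 1/1*0/1, 0/1 + 1/1*1/6) = [0/1, 1/6)
  'b': [0/1 + 1/1*1/6, 0/1 + 1/1*1/3) = [1/6, 1/3) <- contains code 25/108
  'd': [0/1 + 1/1*1/3, 0/1 + 1/1*1/1) = [1/3, 1/1)
  emit 'b', narrow to [1/6, 1/3)
Step 2: interval [1/6, 1/3), width = 1/3 - 1/6 = 1/6
  'f': [1/6 + 1/6*0/1, 1/6 + 1/6*1/6) = [1/6, 7/36)
  'b': [1/6 + 1/6*1/6, 1/6 + 1/6*1/3) = [7/36, 2/9)
  'd': [1/6 + 1/6*1/3, 1/6 + 1/6*1/1) = [2/9, 1/3) <- contains code 25/108
  emit 'd', narrow to [2/9, 1/3)

Answer: 2/9 1/3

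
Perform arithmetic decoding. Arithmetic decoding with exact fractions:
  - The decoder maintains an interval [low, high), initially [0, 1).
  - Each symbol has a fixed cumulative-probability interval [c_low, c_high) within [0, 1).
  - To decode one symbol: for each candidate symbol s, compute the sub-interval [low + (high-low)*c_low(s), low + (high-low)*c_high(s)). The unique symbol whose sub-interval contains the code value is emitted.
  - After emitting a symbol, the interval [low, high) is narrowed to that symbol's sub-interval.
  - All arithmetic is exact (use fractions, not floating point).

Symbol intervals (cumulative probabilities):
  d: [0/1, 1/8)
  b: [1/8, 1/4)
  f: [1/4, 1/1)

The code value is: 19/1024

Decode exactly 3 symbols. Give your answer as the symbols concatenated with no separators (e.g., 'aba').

Step 1: interval [0/1, 1/1), width = 1/1 - 0/1 = 1/1
  'd': [0/1 + 1/1*0/1, 0/1 + 1/1*1/8) = [0/1, 1/8) <- contains code 19/1024
  'b': [0/1 + 1/1*1/8, 0/1 + 1/1*1/4) = [1/8, 1/4)
  'f': [0/1 + 1/1*1/4, 0/1 + 1/1*1/1) = [1/4, 1/1)
  emit 'd', narrow to [0/1, 1/8)
Step 2: interval [0/1, 1/8), width = 1/8 - 0/1 = 1/8
  'd': [0/1 + 1/8*0/1, 0/1 + 1/8*1/8) = [0/1, 1/64)
  'b': [0/1 + 1/8*1/8, 0/1 + 1/8*1/4) = [1/64, 1/32) <- contains code 19/1024
  'f': [0/1 + 1/8*1/4, 0/1 + 1/8*1/1) = [1/32, 1/8)
  emit 'b', narrow to [1/64, 1/32)
Step 3: interval [1/64, 1/32), width = 1/32 - 1/64 = 1/64
  'd': [1/64 + 1/64*0/1, 1/64 + 1/64*1/8) = [1/64, 9/512)
  'b': [1/64 + 1/64*1/8, 1/64 + 1/64*1/4) = [9/512, 5/256) <- contains code 19/1024
  'f': [1/64 + 1/64*1/4, 1/64 + 1/64*1/1) = [5/256, 1/32)
  emit 'b', narrow to [9/512, 5/256)

Answer: dbb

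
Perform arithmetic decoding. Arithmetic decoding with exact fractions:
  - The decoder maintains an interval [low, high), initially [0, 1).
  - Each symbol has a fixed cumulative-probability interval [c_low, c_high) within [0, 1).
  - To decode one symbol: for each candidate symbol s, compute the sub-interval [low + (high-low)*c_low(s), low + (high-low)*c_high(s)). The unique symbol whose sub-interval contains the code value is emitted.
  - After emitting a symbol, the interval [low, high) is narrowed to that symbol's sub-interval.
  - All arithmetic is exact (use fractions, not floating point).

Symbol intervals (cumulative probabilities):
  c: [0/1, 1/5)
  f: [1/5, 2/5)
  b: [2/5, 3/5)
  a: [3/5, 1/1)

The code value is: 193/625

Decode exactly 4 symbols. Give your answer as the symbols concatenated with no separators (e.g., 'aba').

Step 1: interval [0/1, 1/1), width = 1/1 - 0/1 = 1/1
  'c': [0/1 + 1/1*0/1, 0/1 + 1/1*1/5) = [0/1, 1/5)
  'f': [0/1 + 1/1*1/5, 0/1 + 1/1*2/5) = [1/5, 2/5) <- contains code 193/625
  'b': [0/1 + 1/1*2/5, 0/1 + 1/1*3/5) = [2/5, 3/5)
  'a': [0/1 + 1/1*3/5, 0/1 + 1/1*1/1) = [3/5, 1/1)
  emit 'f', narrow to [1/5, 2/5)
Step 2: interval [1/5, 2/5), width = 2/5 - 1/5 = 1/5
  'c': [1/5 + 1/5*0/1, 1/5 + 1/5*1/5) = [1/5, 6/25)
  'f': [1/5 + 1/5*1/5, 1/5 + 1/5*2/5) = [6/25, 7/25)
  'b': [1/5 + 1/5*2/5, 1/5 + 1/5*3/5) = [7/25, 8/25) <- contains code 193/625
  'a': [1/5 + 1/5*3/5, 1/5 + 1/5*1/1) = [8/25, 2/5)
  emit 'b', narrow to [7/25, 8/25)
Step 3: interval [7/25, 8/25), width = 8/25 - 7/25 = 1/25
  'c': [7/25 + 1/25*0/1, 7/25 + 1/25*1/5) = [7/25, 36/125)
  'f': [7/25 + 1/25*1/5, 7/25 + 1/25*2/5) = [36/125, 37/125)
  'b': [7/25 + 1/25*2/5, 7/25 + 1/25*3/5) = [37/125, 38/125)
  'a': [7/25 + 1/25*3/5, 7/25 + 1/25*1/1) = [38/125, 8/25) <- contains code 193/625
  emit 'a', narrow to [38/125, 8/25)
Step 4: interval [38/125, 8/25), width = 8/25 - 38/125 = 2/125
  'c': [38/125 + 2/125*0/1, 38/125 + 2/125*1/5) = [38/125, 192/625)
  'f': [38/125 + 2/125*1/5, 38/125 + 2/125*2/5) = [192/625, 194/625) <- contains code 193/625
  'b': [38/125 + 2/125*2/5, 38/125 + 2/125*3/5) = [194/625, 196/625)
  'a': [38/125 + 2/125*3/5, 38/125 + 2/125*1/1) = [196/625, 8/25)
  emit 'f', narrow to [192/625, 194/625)

Answer: fbaf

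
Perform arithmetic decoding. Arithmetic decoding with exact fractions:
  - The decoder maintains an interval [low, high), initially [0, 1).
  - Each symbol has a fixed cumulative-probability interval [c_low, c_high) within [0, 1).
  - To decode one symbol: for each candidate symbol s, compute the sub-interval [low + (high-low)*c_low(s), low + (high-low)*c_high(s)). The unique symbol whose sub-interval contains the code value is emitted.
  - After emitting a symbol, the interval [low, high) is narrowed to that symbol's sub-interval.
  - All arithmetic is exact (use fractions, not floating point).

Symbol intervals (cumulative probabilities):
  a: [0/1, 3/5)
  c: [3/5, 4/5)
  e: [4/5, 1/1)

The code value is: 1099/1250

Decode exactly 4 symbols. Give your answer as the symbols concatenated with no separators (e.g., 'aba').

Step 1: interval [0/1, 1/1), width = 1/1 - 0/1 = 1/1
  'a': [0/1 + 1/1*0/1, 0/1 + 1/1*3/5) = [0/1, 3/5)
  'c': [0/1 + 1/1*3/5, 0/1 + 1/1*4/5) = [3/5, 4/5)
  'e': [0/1 + 1/1*4/5, 0/1 + 1/1*1/1) = [4/5, 1/1) <- contains code 1099/1250
  emit 'e', narrow to [4/5, 1/1)
Step 2: interval [4/5, 1/1), width = 1/1 - 4/5 = 1/5
  'a': [4/5 + 1/5*0/1, 4/5 + 1/5*3/5) = [4/5, 23/25) <- contains code 1099/1250
  'c': [4/5 + 1/5*3/5, 4/5 + 1/5*4/5) = [23/25, 24/25)
  'e': [4/5 + 1/5*4/5, 4/5 + 1/5*1/1) = [24/25, 1/1)
  emit 'a', narrow to [4/5, 23/25)
Step 3: interval [4/5, 23/25), width = 23/25 - 4/5 = 3/25
  'a': [4/5 + 3/25*0/1, 4/5 + 3/25*3/5) = [4/5, 109/125)
  'c': [4/5 + 3/25*3/5, 4/5 + 3/25*4/5) = [109/125, 112/125) <- contains code 1099/1250
  'e': [4/5 + 3/25*4/5, 4/5 + 3/25*1/1) = [112/125, 23/25)
  emit 'c', narrow to [109/125, 112/125)
Step 4: interval [109/125, 112/125), width = 112/125 - 109/125 = 3/125
  'a': [109/125 + 3/125*0/1, 109/125 + 3/125*3/5) = [109/125, 554/625) <- contains code 1099/1250
  'c': [109/125 + 3/125*3/5, 109/125 + 3/125*4/5) = [554/625, 557/625)
  'e': [109/125 + 3/125*4/5, 109/125 + 3/125*1/1) = [557/625, 112/125)
  emit 'a', narrow to [109/125, 554/625)

Answer: eaca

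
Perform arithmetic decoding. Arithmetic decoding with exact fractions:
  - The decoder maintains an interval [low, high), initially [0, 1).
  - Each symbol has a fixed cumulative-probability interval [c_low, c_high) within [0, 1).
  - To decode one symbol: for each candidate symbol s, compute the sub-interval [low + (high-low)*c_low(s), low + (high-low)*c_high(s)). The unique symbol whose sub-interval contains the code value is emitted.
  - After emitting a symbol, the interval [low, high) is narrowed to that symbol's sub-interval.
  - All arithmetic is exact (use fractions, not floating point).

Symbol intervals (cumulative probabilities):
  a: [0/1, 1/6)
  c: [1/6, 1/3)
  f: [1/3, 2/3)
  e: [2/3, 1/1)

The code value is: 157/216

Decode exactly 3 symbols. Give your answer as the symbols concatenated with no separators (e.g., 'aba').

Step 1: interval [0/1, 1/1), width = 1/1 - 0/1 = 1/1
  'a': [0/1 + 1/1*0/1, 0/1 + 1/1*1/6) = [0/1, 1/6)
  'c': [0/1 + 1/1*1/6, 0/1 + 1/1*1/3) = [1/6, 1/3)
  'f': [0/1 + 1/1*1/3, 0/1 + 1/1*2/3) = [1/3, 2/3)
  'e': [0/1 + 1/1*2/3, 0/1 + 1/1*1/1) = [2/3, 1/1) <- contains code 157/216
  emit 'e', narrow to [2/3, 1/1)
Step 2: interval [2/3, 1/1), width = 1/1 - 2/3 = 1/3
  'a': [2/3 + 1/3*0/1, 2/3 + 1/3*1/6) = [2/3, 13/18)
  'c': [2/3 + 1/3*1/6, 2/3 + 1/3*1/3) = [13/18, 7/9) <- contains code 157/216
  'f': [2/3 + 1/3*1/3, 2/3 + 1/3*2/3) = [7/9, 8/9)
  'e': [2/3 + 1/3*2/3, 2/3 + 1/3*1/1) = [8/9, 1/1)
  emit 'c', narrow to [13/18, 7/9)
Step 3: interval [13/18, 7/9), width = 7/9 - 13/18 = 1/18
  'a': [13/18 + 1/18*0/1, 13/18 + 1/18*1/6) = [13/18, 79/108) <- contains code 157/216
  'c': [13/18 + 1/18*1/6, 13/18 + 1/18*1/3) = [79/108, 20/27)
  'f': [13/18 + 1/18*1/3, 13/18 + 1/18*2/3) = [20/27, 41/54)
  'e': [13/18 + 1/18*2/3, 13/18 + 1/18*1/1) = [41/54, 7/9)
  emit 'a', narrow to [13/18, 79/108)

Answer: eca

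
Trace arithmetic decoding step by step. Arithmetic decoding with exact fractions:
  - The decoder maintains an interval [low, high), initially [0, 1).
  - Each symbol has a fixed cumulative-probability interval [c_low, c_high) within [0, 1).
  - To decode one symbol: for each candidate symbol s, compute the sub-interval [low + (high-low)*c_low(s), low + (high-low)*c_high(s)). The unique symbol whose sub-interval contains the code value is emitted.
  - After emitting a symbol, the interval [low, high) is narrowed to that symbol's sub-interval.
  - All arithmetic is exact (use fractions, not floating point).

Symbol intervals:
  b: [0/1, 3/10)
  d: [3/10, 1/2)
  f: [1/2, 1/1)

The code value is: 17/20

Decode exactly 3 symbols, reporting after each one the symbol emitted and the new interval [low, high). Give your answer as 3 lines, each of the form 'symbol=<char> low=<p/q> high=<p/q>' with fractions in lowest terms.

Answer: symbol=f low=1/2 high=1/1
symbol=f low=3/4 high=1/1
symbol=d low=33/40 high=7/8

Derivation:
Step 1: interval [0/1, 1/1), width = 1/1 - 0/1 = 1/1
  'b': [0/1 + 1/1*0/1, 0/1 + 1/1*3/10) = [0/1, 3/10)
  'd': [0/1 + 1/1*3/10, 0/1 + 1/1*1/2) = [3/10, 1/2)
  'f': [0/1 + 1/1*1/2, 0/1 + 1/1*1/1) = [1/2, 1/1) <- contains code 17/20
  emit 'f', narrow to [1/2, 1/1)
Step 2: interval [1/2, 1/1), width = 1/1 - 1/2 = 1/2
  'b': [1/2 + 1/2*0/1, 1/2 + 1/2*3/10) = [1/2, 13/20)
  'd': [1/2 + 1/2*3/10, 1/2 + 1/2*1/2) = [13/20, 3/4)
  'f': [1/2 + 1/2*1/2, 1/2 + 1/2*1/1) = [3/4, 1/1) <- contains code 17/20
  emit 'f', narrow to [3/4, 1/1)
Step 3: interval [3/4, 1/1), width = 1/1 - 3/4 = 1/4
  'b': [3/4 + 1/4*0/1, 3/4 + 1/4*3/10) = [3/4, 33/40)
  'd': [3/4 + 1/4*3/10, 3/4 + 1/4*1/2) = [33/40, 7/8) <- contains code 17/20
  'f': [3/4 + 1/4*1/2, 3/4 + 1/4*1/1) = [7/8, 1/1)
  emit 'd', narrow to [33/40, 7/8)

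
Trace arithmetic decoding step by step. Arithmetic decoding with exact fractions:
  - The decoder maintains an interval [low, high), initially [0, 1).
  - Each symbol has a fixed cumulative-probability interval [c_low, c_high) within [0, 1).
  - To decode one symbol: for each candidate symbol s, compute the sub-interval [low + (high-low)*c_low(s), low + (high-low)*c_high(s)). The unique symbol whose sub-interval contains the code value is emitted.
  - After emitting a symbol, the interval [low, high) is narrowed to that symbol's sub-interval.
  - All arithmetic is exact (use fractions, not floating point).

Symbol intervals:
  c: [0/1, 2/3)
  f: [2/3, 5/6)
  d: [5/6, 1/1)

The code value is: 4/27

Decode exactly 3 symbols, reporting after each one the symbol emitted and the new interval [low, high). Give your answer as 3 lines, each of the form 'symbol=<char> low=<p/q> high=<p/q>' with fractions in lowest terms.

Answer: symbol=c low=0/1 high=2/3
symbol=c low=0/1 high=4/9
symbol=c low=0/1 high=8/27

Derivation:
Step 1: interval [0/1, 1/1), width = 1/1 - 0/1 = 1/1
  'c': [0/1 + 1/1*0/1, 0/1 + 1/1*2/3) = [0/1, 2/3) <- contains code 4/27
  'f': [0/1 + 1/1*2/3, 0/1 + 1/1*5/6) = [2/3, 5/6)
  'd': [0/1 + 1/1*5/6, 0/1 + 1/1*1/1) = [5/6, 1/1)
  emit 'c', narrow to [0/1, 2/3)
Step 2: interval [0/1, 2/3), width = 2/3 - 0/1 = 2/3
  'c': [0/1 + 2/3*0/1, 0/1 + 2/3*2/3) = [0/1, 4/9) <- contains code 4/27
  'f': [0/1 + 2/3*2/3, 0/1 + 2/3*5/6) = [4/9, 5/9)
  'd': [0/1 + 2/3*5/6, 0/1 + 2/3*1/1) = [5/9, 2/3)
  emit 'c', narrow to [0/1, 4/9)
Step 3: interval [0/1, 4/9), width = 4/9 - 0/1 = 4/9
  'c': [0/1 + 4/9*0/1, 0/1 + 4/9*2/3) = [0/1, 8/27) <- contains code 4/27
  'f': [0/1 + 4/9*2/3, 0/1 + 4/9*5/6) = [8/27, 10/27)
  'd': [0/1 + 4/9*5/6, 0/1 + 4/9*1/1) = [10/27, 4/9)
  emit 'c', narrow to [0/1, 8/27)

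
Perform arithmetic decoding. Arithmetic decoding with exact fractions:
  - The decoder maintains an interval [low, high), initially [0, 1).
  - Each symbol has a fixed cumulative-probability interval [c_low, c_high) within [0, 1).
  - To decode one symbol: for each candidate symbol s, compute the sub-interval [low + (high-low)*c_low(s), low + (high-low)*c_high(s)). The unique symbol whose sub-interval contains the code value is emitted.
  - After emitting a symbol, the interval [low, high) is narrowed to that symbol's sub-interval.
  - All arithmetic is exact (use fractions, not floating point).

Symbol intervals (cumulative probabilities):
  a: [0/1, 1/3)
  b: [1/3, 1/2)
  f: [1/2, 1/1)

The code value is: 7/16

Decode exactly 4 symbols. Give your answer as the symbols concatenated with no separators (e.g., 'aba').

Answer: bfaf

Derivation:
Step 1: interval [0/1, 1/1), width = 1/1 - 0/1 = 1/1
  'a': [0/1 + 1/1*0/1, 0/1 + 1/1*1/3) = [0/1, 1/3)
  'b': [0/1 + 1/1*1/3, 0/1 + 1/1*1/2) = [1/3, 1/2) <- contains code 7/16
  'f': [0/1 + 1/1*1/2, 0/1 + 1/1*1/1) = [1/2, 1/1)
  emit 'b', narrow to [1/3, 1/2)
Step 2: interval [1/3, 1/2), width = 1/2 - 1/3 = 1/6
  'a': [1/3 + 1/6*0/1, 1/3 + 1/6*1/3) = [1/3, 7/18)
  'b': [1/3 + 1/6*1/3, 1/3 + 1/6*1/2) = [7/18, 5/12)
  'f': [1/3 + 1/6*1/2, 1/3 + 1/6*1/1) = [5/12, 1/2) <- contains code 7/16
  emit 'f', narrow to [5/12, 1/2)
Step 3: interval [5/12, 1/2), width = 1/2 - 5/12 = 1/12
  'a': [5/12 + 1/12*0/1, 5/12 + 1/12*1/3) = [5/12, 4/9) <- contains code 7/16
  'b': [5/12 + 1/12*1/3, 5/12 + 1/12*1/2) = [4/9, 11/24)
  'f': [5/12 + 1/12*1/2, 5/12 + 1/12*1/1) = [11/24, 1/2)
  emit 'a', narrow to [5/12, 4/9)
Step 4: interval [5/12, 4/9), width = 4/9 - 5/12 = 1/36
  'a': [5/12 + 1/36*0/1, 5/12 + 1/36*1/3) = [5/12, 23/54)
  'b': [5/12 + 1/36*1/3, 5/12 + 1/36*1/2) = [23/54, 31/72)
  'f': [5/12 + 1/36*1/2, 5/12 + 1/36*1/1) = [31/72, 4/9) <- contains code 7/16
  emit 'f', narrow to [31/72, 4/9)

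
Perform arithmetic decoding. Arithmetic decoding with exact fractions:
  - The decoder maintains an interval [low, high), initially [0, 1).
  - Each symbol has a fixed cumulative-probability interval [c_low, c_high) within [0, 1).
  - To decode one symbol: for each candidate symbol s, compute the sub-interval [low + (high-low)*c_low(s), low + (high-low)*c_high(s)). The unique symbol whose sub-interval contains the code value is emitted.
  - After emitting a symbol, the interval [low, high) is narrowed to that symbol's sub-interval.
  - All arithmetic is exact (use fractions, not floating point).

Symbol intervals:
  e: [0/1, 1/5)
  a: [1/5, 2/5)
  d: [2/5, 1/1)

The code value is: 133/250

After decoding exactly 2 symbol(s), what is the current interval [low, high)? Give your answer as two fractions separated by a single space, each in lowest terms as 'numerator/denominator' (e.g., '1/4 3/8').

Step 1: interval [0/1, 1/1), width = 1/1 - 0/1 = 1/1
  'e': [0/1 + 1/1*0/1, 0/1 + 1/1*1/5) = [0/1, 1/5)
  'a': [0/1 + 1/1*1/5, 0/1 + 1/1*2/5) = [1/5, 2/5)
  'd': [0/1 + 1/1*2/5, 0/1 + 1/1*1/1) = [2/5, 1/1) <- contains code 133/250
  emit 'd', narrow to [2/5, 1/1)
Step 2: interval [2/5, 1/1), width = 1/1 - 2/5 = 3/5
  'e': [2/5 + 3/5*0/1, 2/5 + 3/5*1/5) = [2/5, 13/25)
  'a': [2/5 + 3/5*1/5, 2/5 + 3/5*2/5) = [13/25, 16/25) <- contains code 133/250
  'd': [2/5 + 3/5*2/5, 2/5 + 3/5*1/1) = [16/25, 1/1)
  emit 'a', narrow to [13/25, 16/25)

Answer: 13/25 16/25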